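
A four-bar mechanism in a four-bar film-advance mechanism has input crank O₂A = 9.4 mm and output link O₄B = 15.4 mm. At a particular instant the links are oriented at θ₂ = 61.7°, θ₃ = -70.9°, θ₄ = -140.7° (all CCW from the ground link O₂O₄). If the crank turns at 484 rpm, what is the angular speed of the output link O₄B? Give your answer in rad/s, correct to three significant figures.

24.3

ω₂ = 50.68 rad/s (from 484 rpm).
Differentiating the loop-closure r₂e^{iθ₂}+r₃e^{iθ₃}=r₁+r₄e^{iθ₄} gives r₂ω₂e^{iθ₂}+r₃ω₃e^{iθ₃}=r₄ω₄e^{iθ₄}.
Eliminating the other unknown: ω₄ = r₂ω₂ sin(θ₂−θ₃) / [r₄ sin(θ₄−θ₃)].
Numerator sine = +0.73610; denominator sine = -0.93849.
Result = 0.0094·50.68·(+0.73610) / (0.0154·(-0.93849)) = -24.265 rad/s; magnitude 24.265 rad/s.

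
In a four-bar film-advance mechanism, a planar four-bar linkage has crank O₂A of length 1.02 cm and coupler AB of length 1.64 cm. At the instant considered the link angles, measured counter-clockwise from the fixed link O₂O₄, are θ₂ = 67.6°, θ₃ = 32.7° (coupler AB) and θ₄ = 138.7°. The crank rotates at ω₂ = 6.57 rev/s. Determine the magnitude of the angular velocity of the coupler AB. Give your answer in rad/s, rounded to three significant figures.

25.3

ω₂ = 41.28 rad/s (from 6.57 rev/s).
Differentiating the loop-closure r₂e^{iθ₂}+r₃e^{iθ₃}=r₁+r₄e^{iθ₄} gives r₂ω₂e^{iθ₂}+r₃ω₃e^{iθ₃}=r₄ω₄e^{iθ₄}.
Eliminating the other unknown: ω₃ = r₂ω₂ sin(θ₄−θ₂) / [r₃ sin(θ₃−θ₄)].
Numerator sine = +0.94609; denominator sine = -0.96126.
Result = 0.0102·41.28·(+0.94609) / (0.0164·(-0.96126)) = -25.269 rad/s; magnitude 25.269 rad/s.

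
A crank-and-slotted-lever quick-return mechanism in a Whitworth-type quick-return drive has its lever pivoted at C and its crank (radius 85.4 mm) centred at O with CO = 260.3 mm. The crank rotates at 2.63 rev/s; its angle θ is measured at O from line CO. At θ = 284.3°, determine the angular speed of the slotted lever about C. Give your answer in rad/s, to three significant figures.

2.46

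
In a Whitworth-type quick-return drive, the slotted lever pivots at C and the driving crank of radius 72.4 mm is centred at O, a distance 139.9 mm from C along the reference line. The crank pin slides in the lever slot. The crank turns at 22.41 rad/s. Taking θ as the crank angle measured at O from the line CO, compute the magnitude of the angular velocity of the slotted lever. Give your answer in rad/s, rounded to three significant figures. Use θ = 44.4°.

7.12

ω = 22.41 rad/s
Crank pin A relative to C: A = (d + r cosθ, r sinθ); lever angle φ = atan2(r sinθ, d + r cosθ).
Differentiating tanφ: φ̇ = rω(d cosθ + r)/(d² + r² + 2dr cosθ).
d² + r² + 2dr cosθ = |CA|² = 0.0392872 m²;  d cosθ + r = +0.17235 m.
|ω_lever| = |0.0724·22.41·+0.17235| / 0.0392872 = 7.1179 rad/s.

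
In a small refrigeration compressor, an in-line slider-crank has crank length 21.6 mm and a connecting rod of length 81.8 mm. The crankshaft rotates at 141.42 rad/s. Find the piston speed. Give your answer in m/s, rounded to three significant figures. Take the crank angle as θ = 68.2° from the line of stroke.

ω = 141.4 rad/s
For an in-line slider-crank, x = r cosθ + √(L² − r² sin²θ), so v = −rω sinθ·[1 + r cosθ/√(L² − r² sin²θ)].
With r = 0.0216 m, L = 0.0818 m, θ = 68.2°: √(L² − r² sin²θ) = 0.079303 m.
v = −0.0216·141.4·0.92849·[1 + 0.0216·0.37137/0.079303] = -3.1231 m/s.
|v| = 3.1231 m/s.

3.12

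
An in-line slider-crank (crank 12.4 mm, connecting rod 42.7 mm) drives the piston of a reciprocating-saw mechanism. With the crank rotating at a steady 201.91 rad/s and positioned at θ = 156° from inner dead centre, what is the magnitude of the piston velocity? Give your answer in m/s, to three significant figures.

0.746

ω = 201.9 rad/s
For an in-line slider-crank, x = r cosθ + √(L² − r² sin²θ), so v = −rω sinθ·[1 + r cosθ/√(L² − r² sin²θ)].
With r = 0.0124 m, L = 0.0427 m, θ = 156°: √(L² − r² sin²θ) = 0.042401 m.
v = −0.0124·201.9·0.40674·[1 + 0.0124·-0.91355/0.042401] = -0.74628 m/s.
|v| = 0.74628 m/s.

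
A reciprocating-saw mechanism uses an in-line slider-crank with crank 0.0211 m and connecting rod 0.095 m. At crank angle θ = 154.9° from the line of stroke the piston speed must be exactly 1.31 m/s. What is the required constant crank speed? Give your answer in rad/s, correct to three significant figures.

183

For an in-line slider-crank, |v_piston| = rω|sinθ|·[1 + r cosθ/√(L² − r² sin²θ)].
With r = 0.0211 m, L = 0.095 m, θ = 154.9°: the bracketed kinematic factor |dx/dθ| = 0.0071423 m.
ω = v/|dx/dθ| = 1.31/0.0071423 = 183.41 rad/s.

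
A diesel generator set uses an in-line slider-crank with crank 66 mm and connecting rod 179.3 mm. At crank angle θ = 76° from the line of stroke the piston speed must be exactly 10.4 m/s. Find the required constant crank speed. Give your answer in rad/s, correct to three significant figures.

For an in-line slider-crank, |v_piston| = rω|sinθ|·[1 + r cosθ/√(L² − r² sin²θ)].
With r = 0.066 m, L = 0.1793 m, θ = 76°: the bracketed kinematic factor |dx/dθ| = 0.070145 m.
ω = v/|dx/dθ| = 10.4/0.070145 = 148.26 rad/s.

148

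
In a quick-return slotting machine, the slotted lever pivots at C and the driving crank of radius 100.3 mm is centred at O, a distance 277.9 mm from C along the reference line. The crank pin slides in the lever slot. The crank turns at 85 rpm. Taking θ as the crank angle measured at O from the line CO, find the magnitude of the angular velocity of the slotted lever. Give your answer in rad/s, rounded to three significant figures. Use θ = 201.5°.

3.99

ω = 8.901 rad/s (from 85 rpm).
Crank pin A relative to C: A = (d + r cosθ, r sinθ); lever angle φ = atan2(r sinθ, d + r cosθ).
Differentiating tanφ: φ̇ = rω(d cosθ + r)/(d² + r² + 2dr cosθ).
d² + r² + 2dr cosθ = |CA|² = 0.0354208 m²;  d cosθ + r = -0.15826 m.
|ω_lever| = |0.1003·8.901·-0.15826| / 0.0354208 = 3.9891 rad/s.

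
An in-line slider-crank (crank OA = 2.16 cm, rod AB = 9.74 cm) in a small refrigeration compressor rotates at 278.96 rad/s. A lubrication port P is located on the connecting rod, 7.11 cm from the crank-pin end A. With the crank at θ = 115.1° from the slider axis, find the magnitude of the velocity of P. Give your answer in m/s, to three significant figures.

ω = 279 rad/s.  Crank-pin speed |V_A| = rω = 6.0255 m/s, perpendicular to OA.
Rod angle: sinφ = −(r/L) sinθ ⇒ φ = -11.585°; ω_rod = −rω cosθ/√(L²−r²sin²θ) = +26.788 rad/s.
V_P = V_A + ω_rod × AP, with AP = 0.0711 m along the rod.
Components: V_Px = −rω sinθ − a·ω_rod·sinφ = -5.074 m/s;  V_Py = rω cosθ + a·ω_rod·cosφ = -0.69018 m/s.
|V_P| = √(V_Px² + V_Py²) = 5.1208 m/s.

5.12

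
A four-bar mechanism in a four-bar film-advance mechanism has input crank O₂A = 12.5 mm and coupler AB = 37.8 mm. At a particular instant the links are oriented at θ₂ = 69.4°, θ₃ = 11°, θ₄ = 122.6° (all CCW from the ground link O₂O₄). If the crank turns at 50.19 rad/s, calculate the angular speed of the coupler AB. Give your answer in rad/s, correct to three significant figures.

ω₂ = 50.19 rad/s
Differentiating the loop-closure r₂e^{iθ₂}+r₃e^{iθ₃}=r₁+r₄e^{iθ₄} gives r₂ω₂e^{iθ₂}+r₃ω₃e^{iθ₃}=r₄ω₄e^{iθ₄}.
Eliminating the other unknown: ω₃ = r₂ω₂ sin(θ₄−θ₂) / [r₃ sin(θ₃−θ₄)].
Numerator sine = +0.80073; denominator sine = -0.92978.
Result = 0.0125·50.19·(+0.80073) / (0.0378·(-0.92978)) = -14.294 rad/s; magnitude 14.294 rad/s.

14.3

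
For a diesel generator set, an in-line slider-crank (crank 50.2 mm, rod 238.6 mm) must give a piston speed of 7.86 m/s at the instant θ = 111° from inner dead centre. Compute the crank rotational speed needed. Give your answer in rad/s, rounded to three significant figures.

182

For an in-line slider-crank, |v_piston| = rω|sinθ|·[1 + r cosθ/√(L² − r² sin²θ)].
With r = 0.0502 m, L = 0.2386 m, θ = 111°: the bracketed kinematic factor |dx/dθ| = 0.043262 m.
ω = v/|dx/dθ| = 7.86/0.043262 = 181.68 rad/s.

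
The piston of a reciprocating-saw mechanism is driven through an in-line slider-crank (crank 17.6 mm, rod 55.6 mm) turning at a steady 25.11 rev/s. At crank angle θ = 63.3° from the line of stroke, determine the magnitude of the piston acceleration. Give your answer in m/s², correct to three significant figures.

113

ω = 2π·25.1 = 157.8 rad/s
x(θ) = r cosθ + √(L² − r² sin²θ); with ω constant, a = ω²·d²x/dθ².
d²x/dθ² = −r cosθ − r²(cos2θ)/√u − r⁴ sin²2θ/(4u^{3/2}),  u = L² − r² sin²θ = 0.00284414 m².
Substituting r = 0.0176 m, L = 0.0556 m, θ = 63.3°: d²x/dθ² = -0.0045469 m.
a = ω²·d²x/dθ² = (157.8)²·(-0.0045469) = -113.18 m/s²;  |a| = 113.18 m/s².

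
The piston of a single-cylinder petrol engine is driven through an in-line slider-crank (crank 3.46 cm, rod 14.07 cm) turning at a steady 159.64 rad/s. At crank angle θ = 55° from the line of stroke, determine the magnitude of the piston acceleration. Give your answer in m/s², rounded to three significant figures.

433

ω = 159.6 rad/s
x(θ) = r cosθ + √(L² − r² sin²θ); with ω constant, a = ω²·d²x/dθ².
d²x/dθ² = −r cosθ − r²(cos2θ)/√u − r⁴ sin²2θ/(4u^{3/2}),  u = L² − r² sin²θ = 0.0189932 m².
Substituting r = 0.0346 m, L = 0.1407 m, θ = 55°: d²x/dθ² = -0.016996 m.
a = ω²·d²x/dθ² = (159.6)²·(-0.016996) = -433.13 m/s²;  |a| = 433.13 m/s².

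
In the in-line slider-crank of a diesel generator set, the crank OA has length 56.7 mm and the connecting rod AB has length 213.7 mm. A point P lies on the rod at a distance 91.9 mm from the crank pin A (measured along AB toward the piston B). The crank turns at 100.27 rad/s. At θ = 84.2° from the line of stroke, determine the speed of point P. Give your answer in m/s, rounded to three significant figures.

5.73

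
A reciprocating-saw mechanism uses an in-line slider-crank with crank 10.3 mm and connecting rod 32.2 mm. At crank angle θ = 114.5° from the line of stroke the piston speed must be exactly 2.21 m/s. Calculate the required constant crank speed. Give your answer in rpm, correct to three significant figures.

For an in-line slider-crank, |v_piston| = rω|sinθ|·[1 + r cosθ/√(L² − r² sin²θ)].
With r = 0.0103 m, L = 0.0322 m, θ = 114.5°: the bracketed kinematic factor |dx/dθ| = 0.0080731 m.
ω = v/|dx/dθ| = 2.21/0.0080731 = 273.75 rad/s.
N = 60ω/(2π) = 2614.1 rpm.

2610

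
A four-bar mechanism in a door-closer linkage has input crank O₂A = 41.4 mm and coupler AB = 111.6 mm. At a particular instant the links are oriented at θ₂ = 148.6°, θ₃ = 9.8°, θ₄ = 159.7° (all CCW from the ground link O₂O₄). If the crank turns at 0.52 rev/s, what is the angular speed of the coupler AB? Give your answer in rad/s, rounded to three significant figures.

ω₂ = 3.267 rad/s (from 0.52 rev/s).
Differentiating the loop-closure r₂e^{iθ₂}+r₃e^{iθ₃}=r₁+r₄e^{iθ₄} gives r₂ω₂e^{iθ₂}+r₃ω₃e^{iθ₃}=r₄ω₄e^{iθ₄}.
Eliminating the other unknown: ω₃ = r₂ω₂ sin(θ₄−θ₂) / [r₃ sin(θ₃−θ₄)].
Numerator sine = +0.19252; denominator sine = -0.50151.
Result = 0.0414·3.267·(+0.19252) / (0.1116·(-0.50151)) = -0.46529 rad/s; magnitude 0.46529 rad/s.

0.465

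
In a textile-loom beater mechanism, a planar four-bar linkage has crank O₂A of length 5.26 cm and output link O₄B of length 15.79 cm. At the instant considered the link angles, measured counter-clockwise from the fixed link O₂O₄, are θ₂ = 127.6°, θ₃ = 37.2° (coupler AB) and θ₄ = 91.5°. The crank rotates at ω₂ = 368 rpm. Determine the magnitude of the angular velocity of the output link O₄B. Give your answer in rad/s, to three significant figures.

ω₂ = 38.54 rad/s (from 368 rpm).
Differentiating the loop-closure r₂e^{iθ₂}+r₃e^{iθ₃}=r₁+r₄e^{iθ₄} gives r₂ω₂e^{iθ₂}+r₃ω₃e^{iθ₃}=r₄ω₄e^{iθ₄}.
Eliminating the other unknown: ω₄ = r₂ω₂ sin(θ₂−θ₃) / [r₄ sin(θ₄−θ₃)].
Numerator sine = +0.99998; denominator sine = +0.81208.
Result = 0.0526·38.54·(+0.99998) / (0.1579·(+0.81208)) = +15.808 rad/s; magnitude 15.808 rad/s.

15.8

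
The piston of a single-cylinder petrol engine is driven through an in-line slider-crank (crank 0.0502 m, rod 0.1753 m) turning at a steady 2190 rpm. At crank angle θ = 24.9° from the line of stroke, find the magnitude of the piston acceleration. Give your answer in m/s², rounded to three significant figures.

2900

ω = 2π·2190/60 = 229.3 rad/s
x(θ) = r cosθ + √(L² − r² sin²θ); with ω constant, a = ω²·d²x/dθ².
d²x/dθ² = −r cosθ − r²(cos2θ)/√u − r⁴ sin²2θ/(4u^{3/2}),  u = L² − r² sin²θ = 0.0302834 m².
Substituting r = 0.0502 m, L = 0.1753 m, θ = 24.9°: d²x/dθ² = -0.055056 m.
a = ω²·d²x/dθ² = (229.3)²·(-0.055056) = -2895.7 m/s²;  |a| = 2895.7 m/s².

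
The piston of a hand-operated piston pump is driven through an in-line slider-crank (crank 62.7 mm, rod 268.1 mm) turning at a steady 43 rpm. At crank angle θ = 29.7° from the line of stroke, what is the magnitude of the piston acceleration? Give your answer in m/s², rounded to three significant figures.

1.26

ω = 2π·43/60 = 4.503 rad/s
x(θ) = r cosθ + √(L² − r² sin²θ); with ω constant, a = ω²·d²x/dθ².
d²x/dθ² = −r cosθ − r²(cos2θ)/√u − r⁴ sin²2θ/(4u^{3/2}),  u = L² − r² sin²θ = 0.0709126 m².
Substituting r = 0.0627 m, L = 0.2681 m, θ = 29.7°: d²x/dθ² = -0.06213 m.
a = ω²·d²x/dθ² = (4.503)²·(-0.06213) = -1.2598 m/s²;  |a| = 1.2598 m/s².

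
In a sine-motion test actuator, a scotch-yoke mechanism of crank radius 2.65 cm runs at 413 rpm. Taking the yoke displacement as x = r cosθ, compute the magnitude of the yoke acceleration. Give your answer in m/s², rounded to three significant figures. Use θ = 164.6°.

ω = 43.25 rad/s (from 413 rpm).
x = r cosθ ⇒ ẍ = −rω² cosθ (ω constant).
|a| = rω²|cosθ| = 0.0265·(43.25)²·|cos 164.6°| = 47.788 m/s².

47.8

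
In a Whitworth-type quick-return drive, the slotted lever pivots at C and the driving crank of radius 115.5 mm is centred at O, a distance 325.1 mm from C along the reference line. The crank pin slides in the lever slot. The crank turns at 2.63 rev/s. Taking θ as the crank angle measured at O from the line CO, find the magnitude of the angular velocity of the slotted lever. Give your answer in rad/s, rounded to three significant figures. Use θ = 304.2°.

3.53

ω = 16.52 rad/s (from 2.63 rev/s).
Crank pin A relative to C: A = (d + r cosθ, r sinθ); lever angle φ = atan2(r sinθ, d + r cosθ).
Differentiating tanφ: φ̇ = rω(d cosθ + r)/(d² + r² + 2dr cosθ).
d² + r² + 2dr cosθ = |CA|² = 0.161242 m²;  d cosθ + r = +0.29823 m.
|ω_lever| = |0.1155·16.52·+0.29823| / 0.161242 = 3.5302 rad/s.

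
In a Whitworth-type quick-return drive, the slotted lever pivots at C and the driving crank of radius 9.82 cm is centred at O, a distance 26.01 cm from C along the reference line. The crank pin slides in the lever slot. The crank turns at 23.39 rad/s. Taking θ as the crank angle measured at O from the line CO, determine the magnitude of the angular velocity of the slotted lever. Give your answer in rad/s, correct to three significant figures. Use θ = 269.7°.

ω = 23.39 rad/s
Crank pin A relative to C: A = (d + r cosθ, r sinθ); lever angle φ = atan2(r sinθ, d + r cosθ).
Differentiating tanφ: φ̇ = rω(d cosθ + r)/(d² + r² + 2dr cosθ).
d² + r² + 2dr cosθ = |CA|² = 0.0770278 m²;  d cosθ + r = +0.096838 m.
|ω_lever| = |0.0982·23.39·+0.096838| / 0.0770278 = 2.8876 rad/s.

2.89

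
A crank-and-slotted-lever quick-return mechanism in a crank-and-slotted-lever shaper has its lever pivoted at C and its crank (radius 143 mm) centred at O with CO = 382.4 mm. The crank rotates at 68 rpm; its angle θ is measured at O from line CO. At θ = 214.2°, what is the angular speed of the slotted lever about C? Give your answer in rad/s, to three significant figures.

ω = 7.121 rad/s (from 68 rpm).
Crank pin A relative to C: A = (d + r cosθ, r sinθ); lever angle φ = atan2(r sinθ, d + r cosθ).
Differentiating tanφ: φ̇ = rω(d cosθ + r)/(d² + r² + 2dr cosθ).
d² + r² + 2dr cosθ = |CA|² = 0.0762239 m²;  d cosθ + r = -0.17328 m.
|ω_lever| = |0.143·7.121·-0.17328| / 0.0762239 = 2.3148 rad/s.

2.31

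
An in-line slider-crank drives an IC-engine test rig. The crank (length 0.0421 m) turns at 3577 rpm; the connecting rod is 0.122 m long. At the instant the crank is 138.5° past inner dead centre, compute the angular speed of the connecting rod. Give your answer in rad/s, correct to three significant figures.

99.4

ω = 374.6 rad/s (converted from 3577 rpm).
The rod makes angle φ with the slider axis where L sinφ = r sinθ; differentiating, L cosφ·φ̇ = r ω cosθ.
L cosφ = √(L² − r² sin²θ) = 0.11877 m.
|ω_rod| = r ω |cosθ| / √(L² − r² sin²θ) = 0.0421·374.6·0.74896/0.11877 = 99.446 rad/s.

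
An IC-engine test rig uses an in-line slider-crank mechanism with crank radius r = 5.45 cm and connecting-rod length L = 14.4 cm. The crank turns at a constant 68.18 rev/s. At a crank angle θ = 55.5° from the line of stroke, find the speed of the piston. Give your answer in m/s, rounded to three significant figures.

ω = 2π·68.2 = 428.4 rad/s
For an in-line slider-crank, x = r cosθ + √(L² − r² sin²θ), so v = −rω sinθ·[1 + r cosθ/√(L² − r² sin²θ)].
With r = 0.0545 m, L = 0.144 m, θ = 55.5°: √(L² − r² sin²θ) = 0.13682 m.
v = −0.0545·428.4·0.82413·[1 + 0.0545·0.56641/0.13682] = -23.582 m/s.
|v| = 23.582 m/s.

23.6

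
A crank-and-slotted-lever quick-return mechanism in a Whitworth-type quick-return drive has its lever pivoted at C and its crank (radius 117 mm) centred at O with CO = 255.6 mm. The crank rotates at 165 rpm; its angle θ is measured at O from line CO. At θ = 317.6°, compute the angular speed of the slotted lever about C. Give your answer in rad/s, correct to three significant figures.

5.02

ω = 17.28 rad/s (from 165 rpm).
Crank pin A relative to C: A = (d + r cosθ, r sinθ); lever angle φ = atan2(r sinθ, d + r cosθ).
Differentiating tanφ: φ̇ = rω(d cosθ + r)/(d² + r² + 2dr cosθ).
d² + r² + 2dr cosθ = |CA|² = 0.123188 m²;  d cosθ + r = +0.30575 m.
|ω_lever| = |0.117·17.28·+0.30575| / 0.123188 = 5.0176 rad/s.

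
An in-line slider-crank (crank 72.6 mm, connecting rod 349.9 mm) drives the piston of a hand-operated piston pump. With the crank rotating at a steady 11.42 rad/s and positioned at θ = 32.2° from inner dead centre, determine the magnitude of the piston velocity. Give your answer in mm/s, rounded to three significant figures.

520

ω = 11.42 rad/s
For an in-line slider-crank, x = r cosθ + √(L² − r² sin²θ), so v = −rω sinθ·[1 + r cosθ/√(L² − r² sin²θ)].
With r = 0.0726 m, L = 0.3499 m, θ = 32.2°: √(L² − r² sin²θ) = 0.34775 m.
v = −0.0726·11.42·0.53288·[1 + 0.0726·0.84619/0.34775] = -0.51985 m/s.
|v| = 0.51985 m/s = 519.85 mm/s.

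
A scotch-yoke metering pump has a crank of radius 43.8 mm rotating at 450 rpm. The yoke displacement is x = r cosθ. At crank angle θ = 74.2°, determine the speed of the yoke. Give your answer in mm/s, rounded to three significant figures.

ω = 47.12 rad/s (from 450 rpm).
x = r cosθ ⇒ ẋ = −rω sinθ.
|v| = rω|sinθ| = 0.0438·47.12·|sin 74.2°| = 1.986 m/s = 1986 mm/s.

1990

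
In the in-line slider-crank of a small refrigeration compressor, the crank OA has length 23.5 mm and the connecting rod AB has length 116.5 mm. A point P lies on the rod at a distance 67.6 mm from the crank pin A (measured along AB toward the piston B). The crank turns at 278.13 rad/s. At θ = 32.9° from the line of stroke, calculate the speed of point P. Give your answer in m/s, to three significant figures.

ω = 278.1 rad/s.  Crank-pin speed |V_A| = rω = 6.5361 m/s, perpendicular to OA.
Rod angle: sinφ = −(r/L) sinθ ⇒ φ = -6.290°; ω_rod = −rω cosθ/√(L²−r²sin²θ) = -47.391 rad/s.
V_P = V_A + ω_rod × AP, with AP = 0.0676 m along the rod.
Components: V_Px = −rω sinθ − a·ω_rod·sinφ = -3.9012 m/s;  V_Py = rω cosθ + a·ω_rod·cosφ = +2.3035 m/s.
|V_P| = √(V_Px² + V_Py²) = 4.5305 m/s.

4.53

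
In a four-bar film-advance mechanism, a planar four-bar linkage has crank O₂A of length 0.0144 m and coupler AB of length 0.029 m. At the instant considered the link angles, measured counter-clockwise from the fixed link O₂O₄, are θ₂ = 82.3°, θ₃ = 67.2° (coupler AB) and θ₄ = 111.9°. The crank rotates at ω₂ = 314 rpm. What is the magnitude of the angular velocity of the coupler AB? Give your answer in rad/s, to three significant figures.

11.5

ω₂ = 32.88 rad/s (from 314 rpm).
Differentiating the loop-closure r₂e^{iθ₂}+r₃e^{iθ₃}=r₁+r₄e^{iθ₄} gives r₂ω₂e^{iθ₂}+r₃ω₃e^{iθ₃}=r₄ω₄e^{iθ₄}.
Eliminating the other unknown: ω₃ = r₂ω₂ sin(θ₄−θ₂) / [r₃ sin(θ₃−θ₄)].
Numerator sine = +0.49394; denominator sine = -0.70339.
Result = 0.0144·32.88·(+0.49394) / (0.029·(-0.70339)) = -11.466 rad/s; magnitude 11.466 rad/s.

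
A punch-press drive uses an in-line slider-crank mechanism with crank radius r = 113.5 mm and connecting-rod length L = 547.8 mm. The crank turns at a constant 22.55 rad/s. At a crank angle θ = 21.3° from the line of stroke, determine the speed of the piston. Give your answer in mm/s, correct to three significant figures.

ω = 22.55 rad/s
For an in-line slider-crank, x = r cosθ + √(L² − r² sin²θ), so v = −rω sinθ·[1 + r cosθ/√(L² − r² sin²θ)].
With r = 0.1135 m, L = 0.5478 m, θ = 21.3°: √(L² − r² sin²θ) = 0.54625 m.
v = −0.1135·22.55·0.36325·[1 + 0.1135·0.93169/0.54625] = -1.1097 m/s.
|v| = 1.1097 m/s = 1109.7 mm/s.

1110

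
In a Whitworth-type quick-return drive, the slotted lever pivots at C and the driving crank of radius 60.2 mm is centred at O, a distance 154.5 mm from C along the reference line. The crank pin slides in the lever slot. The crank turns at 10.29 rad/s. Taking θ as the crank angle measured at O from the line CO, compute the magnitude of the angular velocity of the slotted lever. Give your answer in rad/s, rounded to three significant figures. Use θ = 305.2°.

2.42

ω = 10.29 rad/s
Crank pin A relative to C: A = (d + r cosθ, r sinθ); lever angle φ = atan2(r sinθ, d + r cosθ).
Differentiating tanφ: φ̇ = rω(d cosθ + r)/(d² + r² + 2dr cosθ).
d² + r² + 2dr cosθ = |CA|² = 0.038217 m²;  d cosθ + r = +0.14926 m.
|ω_lever| = |0.0602·10.29·+0.14926| / 0.038217 = 2.4193 rad/s.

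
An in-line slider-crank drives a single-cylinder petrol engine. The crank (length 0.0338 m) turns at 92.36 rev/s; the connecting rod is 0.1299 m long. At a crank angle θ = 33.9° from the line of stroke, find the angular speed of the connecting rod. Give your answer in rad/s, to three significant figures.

ω = 580.3 rad/s (converted from 92.36 rev/s).
The rod makes angle φ with the slider axis where L sinφ = r sinθ; differentiating, L cosφ·φ̇ = r ω cosθ.
L cosφ = √(L² − r² sin²θ) = 0.12852 m.
|ω_rod| = r ω |cosθ| / √(L² − r² sin²θ) = 0.0338·580.3·0.83001/0.12852 = 126.67 rad/s.

127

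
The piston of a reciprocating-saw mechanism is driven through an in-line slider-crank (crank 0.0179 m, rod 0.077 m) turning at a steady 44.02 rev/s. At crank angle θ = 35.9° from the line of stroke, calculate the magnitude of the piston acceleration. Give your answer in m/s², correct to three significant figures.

1210

ω = 2π·44 = 276.6 rad/s
x(θ) = r cosθ + √(L² − r² sin²θ); with ω constant, a = ω²·d²x/dθ².
d²x/dθ² = −r cosθ − r²(cos2θ)/√u − r⁴ sin²2θ/(4u^{3/2}),  u = L² − r² sin²θ = 0.00581883 m².
Substituting r = 0.0179 m, L = 0.077 m, θ = 35.9°: d²x/dθ² = -0.015864 m.
a = ω²·d²x/dθ² = (276.6)²·(-0.015864) = -1213.6 m/s²;  |a| = 1213.6 m/s².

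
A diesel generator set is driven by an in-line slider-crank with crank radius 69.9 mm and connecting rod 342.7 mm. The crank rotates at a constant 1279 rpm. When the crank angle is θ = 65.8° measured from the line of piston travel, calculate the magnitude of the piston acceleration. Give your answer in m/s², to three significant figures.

ω = 2π·1279/60 = 133.9 rad/s
x(θ) = r cosθ + √(L² − r² sin²θ); with ω constant, a = ω²·d²x/dθ².
d²x/dθ² = −r cosθ − r²(cos2θ)/√u − r⁴ sin²2θ/(4u^{3/2}),  u = L² − r² sin²θ = 0.113378 m².
Substituting r = 0.0699 m, L = 0.3427 m, θ = 65.8°: d²x/dθ² = -0.019107 m.
a = ω²·d²x/dθ² = (133.9)²·(-0.019107) = -342.76 m/s²;  |a| = 342.76 m/s².

343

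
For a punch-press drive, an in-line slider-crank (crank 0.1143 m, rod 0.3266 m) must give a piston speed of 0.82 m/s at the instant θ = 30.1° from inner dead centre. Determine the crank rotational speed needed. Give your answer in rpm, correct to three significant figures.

104

For an in-line slider-crank, |v_piston| = rω|sinθ|·[1 + r cosθ/√(L² − r² sin²θ)].
With r = 0.1143 m, L = 0.3266 m, θ = 30.1°: the bracketed kinematic factor |dx/dθ| = 0.074952 m.
ω = v/|dx/dθ| = 0.82/0.074952 = 10.94 rad/s.
N = 60ω/(2π) = 104.47 rpm.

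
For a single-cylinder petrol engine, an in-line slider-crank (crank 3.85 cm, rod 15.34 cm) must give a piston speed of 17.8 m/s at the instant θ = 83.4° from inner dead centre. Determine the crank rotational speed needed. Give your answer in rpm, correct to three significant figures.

4320

For an in-line slider-crank, |v_piston| = rω|sinθ|·[1 + r cosθ/√(L² − r² sin²θ)].
With r = 0.0385 m, L = 0.1534 m, θ = 83.4°: the bracketed kinematic factor |dx/dθ| = 0.039384 m.
ω = v/|dx/dθ| = 17.8/0.039384 = 451.96 rad/s.
N = 60ω/(2π) = 4315.9 rpm.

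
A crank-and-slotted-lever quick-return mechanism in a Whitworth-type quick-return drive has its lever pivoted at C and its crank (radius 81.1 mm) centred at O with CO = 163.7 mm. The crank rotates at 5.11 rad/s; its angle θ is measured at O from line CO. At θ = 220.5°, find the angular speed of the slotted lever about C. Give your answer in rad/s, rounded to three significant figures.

1.36

ω = 5.11 rad/s
Crank pin A relative to C: A = (d + r cosθ, r sinθ); lever angle φ = atan2(r sinθ, d + r cosθ).
Differentiating tanφ: φ̇ = rω(d cosθ + r)/(d² + r² + 2dr cosθ).
d² + r² + 2dr cosθ = |CA|² = 0.0131845 m²;  d cosθ + r = -0.043378 m.
|ω_lever| = |0.0811·5.11·-0.043378| / 0.0131845 = 1.3635 rad/s.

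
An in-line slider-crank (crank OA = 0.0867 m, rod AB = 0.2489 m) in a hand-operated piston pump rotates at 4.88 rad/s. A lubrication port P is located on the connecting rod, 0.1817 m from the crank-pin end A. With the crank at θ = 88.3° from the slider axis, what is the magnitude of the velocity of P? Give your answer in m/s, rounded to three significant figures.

0.426

ω = 4.88 rad/s.  Crank-pin speed |V_A| = rω = 0.4231 m/s, perpendicular to OA.
Rod angle: sinφ = −(r/L) sinθ ⇒ φ = -20.376°; ω_rod = −rω cosθ/√(L²−r²sin²θ) = -0.053795 rad/s.
V_P = V_A + ω_rod × AP, with AP = 0.1817 m along the rod.
Components: V_Px = −rω sinθ − a·ω_rod·sinφ = -0.42631 m/s;  V_Py = rω cosθ + a·ω_rod·cosφ = +0.0033888 m/s.
|V_P| = √(V_Px² + V_Py²) = 0.42633 m/s.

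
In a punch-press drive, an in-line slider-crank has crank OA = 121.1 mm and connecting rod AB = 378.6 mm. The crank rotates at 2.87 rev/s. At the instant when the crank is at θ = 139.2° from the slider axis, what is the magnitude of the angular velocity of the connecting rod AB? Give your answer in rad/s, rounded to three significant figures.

ω = 18.03 rad/s (converted from 2.87 rev/s).
The rod makes angle φ with the slider axis where L sinφ = r sinθ; differentiating, L cosφ·φ̇ = r ω cosθ.
L cosφ = √(L² − r² sin²θ) = 0.37024 m.
|ω_rod| = r ω |cosθ| / √(L² − r² sin²θ) = 0.1211·18.03·0.75700/0.37024 = 4.465 rad/s.

4.46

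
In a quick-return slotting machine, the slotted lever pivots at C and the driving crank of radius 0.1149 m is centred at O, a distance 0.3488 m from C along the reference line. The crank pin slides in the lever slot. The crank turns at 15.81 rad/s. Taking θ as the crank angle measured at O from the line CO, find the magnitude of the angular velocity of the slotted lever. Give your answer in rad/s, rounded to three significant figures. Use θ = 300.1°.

3.01

ω = 15.81 rad/s
Crank pin A relative to C: A = (d + r cosθ, r sinθ); lever angle φ = atan2(r sinθ, d + r cosθ).
Differentiating tanφ: φ̇ = rω(d cosθ + r)/(d² + r² + 2dr cosθ).
d² + r² + 2dr cosθ = |CA|² = 0.175062 m²;  d cosθ + r = +0.28983 m.
|ω_lever| = |0.1149·15.81·+0.28983| / 0.175062 = 3.0075 rad/s.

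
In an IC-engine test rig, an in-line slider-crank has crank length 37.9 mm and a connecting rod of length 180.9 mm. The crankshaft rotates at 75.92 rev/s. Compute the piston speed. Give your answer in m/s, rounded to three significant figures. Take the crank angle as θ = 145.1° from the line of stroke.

8.55

ω = 2π·75.9 = 477 rad/s
For an in-line slider-crank, x = r cosθ + √(L² − r² sin²θ), so v = −rω sinθ·[1 + r cosθ/√(L² − r² sin²θ)].
With r = 0.0379 m, L = 0.1809 m, θ = 145.1°: √(L² − r² sin²θ) = 0.1796 m.
v = −0.0379·477·0.57215·[1 + 0.0379·-0.82015/0.1796] = -8.5536 m/s.
|v| = 8.5536 m/s.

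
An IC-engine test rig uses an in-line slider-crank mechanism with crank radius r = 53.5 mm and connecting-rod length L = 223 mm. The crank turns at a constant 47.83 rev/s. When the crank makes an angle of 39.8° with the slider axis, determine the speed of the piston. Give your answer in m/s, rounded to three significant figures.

ω = 2π·47.8 = 300.5 rad/s
For an in-line slider-crank, x = r cosθ + √(L² − r² sin²θ), so v = −rω sinθ·[1 + r cosθ/√(L² − r² sin²θ)].
With r = 0.0535 m, L = 0.223 m, θ = 39.8°: √(L² − r² sin²θ) = 0.22035 m.
v = −0.0535·300.5·0.64011·[1 + 0.0535·0.76828/0.22035] = -12.211 m/s.
|v| = 12.211 m/s.

12.2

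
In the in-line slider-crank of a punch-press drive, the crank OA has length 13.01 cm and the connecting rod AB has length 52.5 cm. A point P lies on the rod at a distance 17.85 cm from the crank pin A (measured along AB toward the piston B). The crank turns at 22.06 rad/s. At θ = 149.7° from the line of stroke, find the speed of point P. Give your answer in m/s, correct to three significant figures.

2.12

ω = 22.06 rad/s.  Crank-pin speed |V_A| = rω = 2.87 m/s, perpendicular to OA.
Rod angle: sinφ = −(r/L) sinθ ⇒ φ = -7.182°; ω_rod = −rω cosθ/√(L²−r²sin²θ) = +4.7572 rad/s.
V_P = V_A + ω_rod × AP, with AP = 0.1785 m along the rod.
Components: V_Px = −rω sinθ − a·ω_rod·sinφ = -1.3418 m/s;  V_Py = rω cosθ + a·ω_rod·cosφ = -1.6354 m/s.
|V_P| = √(V_Px² + V_Py²) = 2.1155 m/s.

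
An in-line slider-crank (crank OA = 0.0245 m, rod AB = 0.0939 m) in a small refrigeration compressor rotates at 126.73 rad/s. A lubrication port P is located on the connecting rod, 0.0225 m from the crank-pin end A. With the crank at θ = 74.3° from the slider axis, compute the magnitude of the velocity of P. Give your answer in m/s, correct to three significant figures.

3.11

ω = 126.7 rad/s.  Crank-pin speed |V_A| = rω = 3.1049 m/s, perpendicular to OA.
Rod angle: sinφ = −(r/L) sinθ ⇒ φ = -14.547°; ω_rod = −rω cosθ/√(L²−r²sin²θ) = -9.244 rad/s.
V_P = V_A + ω_rod × AP, with AP = 0.0225 m along the rod.
Components: V_Px = −rω sinθ − a·ω_rod·sinφ = -3.0413 m/s;  V_Py = rω cosθ + a·ω_rod·cosφ = +0.63886 m/s.
|V_P| = √(V_Px² + V_Py²) = 3.1077 m/s.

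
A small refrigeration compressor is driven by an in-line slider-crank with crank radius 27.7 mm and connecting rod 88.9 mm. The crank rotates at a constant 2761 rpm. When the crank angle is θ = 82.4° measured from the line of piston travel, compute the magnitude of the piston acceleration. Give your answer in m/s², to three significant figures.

424

ω = 2π·2761/60 = 289.1 rad/s
x(θ) = r cosθ + √(L² − r² sin²θ); with ω constant, a = ω²·d²x/dθ².
d²x/dθ² = −r cosθ − r²(cos2θ)/√u − r⁴ sin²2θ/(4u^{3/2}),  u = L² − r² sin²θ = 0.00714934 m².
Substituting r = 0.0277 m, L = 0.0889 m, θ = 82.4°: d²x/dθ² = +0.0050769 m.
a = ω²·d²x/dθ² = (289.1)²·(+0.0050769) = +424.41 m/s²;  |a| = 424.41 m/s².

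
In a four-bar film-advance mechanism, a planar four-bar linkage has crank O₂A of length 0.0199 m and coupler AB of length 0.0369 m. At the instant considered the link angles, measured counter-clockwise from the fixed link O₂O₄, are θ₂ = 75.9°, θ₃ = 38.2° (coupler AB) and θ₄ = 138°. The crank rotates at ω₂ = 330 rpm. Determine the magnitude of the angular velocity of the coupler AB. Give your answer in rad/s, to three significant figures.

ω₂ = 34.56 rad/s (from 330 rpm).
Differentiating the loop-closure r₂e^{iθ₂}+r₃e^{iθ₃}=r₁+r₄e^{iθ₄} gives r₂ω₂e^{iθ₂}+r₃ω₃e^{iθ₃}=r₄ω₄e^{iθ₄}.
Eliminating the other unknown: ω₃ = r₂ω₂ sin(θ₄−θ₂) / [r₃ sin(θ₃−θ₄)].
Numerator sine = +0.88377; denominator sine = -0.98541.
Result = 0.0199·34.56·(+0.88377) / (0.0369·(-0.98541)) = -16.714 rad/s; magnitude 16.714 rad/s.

16.7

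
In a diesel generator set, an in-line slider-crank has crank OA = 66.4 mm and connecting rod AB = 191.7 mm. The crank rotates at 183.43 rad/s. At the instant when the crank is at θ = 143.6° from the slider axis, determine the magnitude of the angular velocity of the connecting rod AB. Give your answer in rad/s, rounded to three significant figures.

52.3

ω = 183.4 rad/s
The rod makes angle φ with the slider axis where L sinφ = r sinθ; differentiating, L cosφ·φ̇ = r ω cosθ.
L cosφ = √(L² − r² sin²θ) = 0.18761 m.
|ω_rod| = r ω |cosθ| / √(L² − r² sin²θ) = 0.0664·183.4·0.80489/0.18761 = 52.255 rad/s.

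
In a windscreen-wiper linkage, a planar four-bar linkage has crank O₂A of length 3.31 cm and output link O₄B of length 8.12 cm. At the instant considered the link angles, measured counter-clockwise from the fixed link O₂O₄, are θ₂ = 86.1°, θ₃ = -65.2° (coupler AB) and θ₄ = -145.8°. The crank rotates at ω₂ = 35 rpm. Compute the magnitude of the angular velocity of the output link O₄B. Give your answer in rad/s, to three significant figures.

0.727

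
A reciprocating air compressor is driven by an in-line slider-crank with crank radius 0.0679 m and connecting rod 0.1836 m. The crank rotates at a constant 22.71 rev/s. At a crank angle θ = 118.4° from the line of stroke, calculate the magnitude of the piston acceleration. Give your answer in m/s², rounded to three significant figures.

939

ω = 2π·22.7 = 142.7 rad/s
x(θ) = r cosθ + √(L² − r² sin²θ); with ω constant, a = ω²·d²x/dθ².
d²x/dθ² = −r cosθ − r²(cos2θ)/√u − r⁴ sin²2θ/(4u^{3/2}),  u = L² − r² sin²θ = 0.0301415 m².
Substituting r = 0.0679 m, L = 0.1836 m, θ = 118.4°: d²x/dθ² = +0.046125 m.
a = ω²·d²x/dθ² = (142.7)²·(+0.046125) = +939.14 m/s²;  |a| = 939.14 m/s².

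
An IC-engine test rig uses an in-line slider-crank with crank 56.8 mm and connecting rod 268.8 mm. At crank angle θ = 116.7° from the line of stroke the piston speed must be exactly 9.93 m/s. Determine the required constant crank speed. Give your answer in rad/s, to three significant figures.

217

For an in-line slider-crank, |v_piston| = rω|sinθ|·[1 + r cosθ/√(L² − r² sin²θ)].
With r = 0.0568 m, L = 0.2688 m, θ = 116.7°: the bracketed kinematic factor |dx/dθ| = 0.045837 m.
ω = v/|dx/dθ| = 9.93/0.045837 = 216.64 rad/s.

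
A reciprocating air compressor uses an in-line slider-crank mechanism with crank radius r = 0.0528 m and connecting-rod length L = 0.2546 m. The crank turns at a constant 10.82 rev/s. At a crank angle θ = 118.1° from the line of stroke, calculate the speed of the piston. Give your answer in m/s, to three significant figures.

ω = 2π·10.8 = 67.98 rad/s
For an in-line slider-crank, x = r cosθ + √(L² − r² sin²θ), so v = −rω sinθ·[1 + r cosθ/√(L² − r² sin²θ)].
With r = 0.0528 m, L = 0.2546 m, θ = 118.1°: √(L² − r² sin²θ) = 0.2503 m.
v = −0.0528·67.98·0.88213·[1 + 0.0528·-0.47101/0.2503] = -2.8518 m/s.
|v| = 2.8518 m/s.

2.85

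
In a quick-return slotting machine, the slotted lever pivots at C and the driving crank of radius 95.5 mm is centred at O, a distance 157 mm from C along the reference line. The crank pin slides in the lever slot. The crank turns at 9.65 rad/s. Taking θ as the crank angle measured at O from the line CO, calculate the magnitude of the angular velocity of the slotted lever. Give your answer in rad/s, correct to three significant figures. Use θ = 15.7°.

ω = 9.65 rad/s
Crank pin A relative to C: A = (d + r cosθ, r sinθ); lever angle φ = atan2(r sinθ, d + r cosθ).
Differentiating tanφ: φ̇ = rω(d cosθ + r)/(d² + r² + 2dr cosθ).
d² + r² + 2dr cosθ = |CA|² = 0.0626375 m²;  d cosθ + r = +0.24664 m.
|ω_lever| = |0.0955·9.65·+0.24664| / 0.0626375 = 3.6288 rad/s.

3.63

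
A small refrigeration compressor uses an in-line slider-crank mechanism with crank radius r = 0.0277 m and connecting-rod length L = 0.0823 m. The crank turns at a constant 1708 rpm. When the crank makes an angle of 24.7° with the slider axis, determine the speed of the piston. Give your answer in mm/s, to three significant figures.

ω = 2π·1708/60 = 178.9 rad/s
For an in-line slider-crank, x = r cosθ + √(L² − r² sin²θ), so v = −rω sinθ·[1 + r cosθ/√(L² − r² sin²θ)].
With r = 0.0277 m, L = 0.0823 m, θ = 24.7°: √(L² − r² sin²θ) = 0.081482 m.
v = −0.0277·178.9·0.41787·[1 + 0.0277·0.90851/0.081482] = -2.7097 m/s.
|v| = 2.7097 m/s = 2709.7 mm/s.

2710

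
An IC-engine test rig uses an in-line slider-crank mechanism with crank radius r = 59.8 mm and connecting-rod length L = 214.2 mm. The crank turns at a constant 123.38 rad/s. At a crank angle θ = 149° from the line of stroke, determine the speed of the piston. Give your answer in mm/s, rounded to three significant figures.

2880

ω = 123.4 rad/s
For an in-line slider-crank, x = r cosθ + √(L² − r² sin²θ), so v = −rω sinθ·[1 + r cosθ/√(L² − r² sin²θ)].
With r = 0.0598 m, L = 0.2142 m, θ = 149°: √(L² − r² sin²θ) = 0.21197 m.
v = −0.0598·123.4·0.51504·[1 + 0.0598·-0.85717/0.21197] = -2.8811 m/s.
|v| = 2.8811 m/s = 2881.1 mm/s.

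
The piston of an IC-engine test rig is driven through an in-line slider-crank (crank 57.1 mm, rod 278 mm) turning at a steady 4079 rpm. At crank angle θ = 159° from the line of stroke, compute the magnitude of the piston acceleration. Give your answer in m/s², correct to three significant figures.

ω = 2π·4079/60 = 427.2 rad/s
x(θ) = r cosθ + √(L² − r² sin²θ); with ω constant, a = ω²·d²x/dθ².
d²x/dθ² = −r cosθ − r²(cos2θ)/√u − r⁴ sin²2θ/(4u^{3/2}),  u = L² − r² sin²θ = 0.0768653 m².
Substituting r = 0.0571 m, L = 0.278 m, θ = 159°: d²x/dθ² = +0.044512 m.
a = ω²·d²x/dθ² = (427.2)²·(+0.044512) = +8121.6 m/s²;  |a| = 8121.6 m/s².

8120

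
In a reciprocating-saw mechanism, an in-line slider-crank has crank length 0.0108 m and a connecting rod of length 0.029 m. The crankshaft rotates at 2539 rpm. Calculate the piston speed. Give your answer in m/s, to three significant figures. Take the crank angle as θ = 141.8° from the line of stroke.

ω = 2π·2539/60 = 265.9 rad/s
For an in-line slider-crank, x = r cosθ + √(L² − r² sin²θ), so v = −rω sinθ·[1 + r cosθ/√(L² − r² sin²θ)].
With r = 0.0108 m, L = 0.029 m, θ = 141.8°: √(L² − r² sin²θ) = 0.02822 m.
v = −0.0108·265.9·0.61841·[1 + 0.0108·-0.78586/0.02822] = -1.2417 m/s.
|v| = 1.2417 m/s.

1.24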